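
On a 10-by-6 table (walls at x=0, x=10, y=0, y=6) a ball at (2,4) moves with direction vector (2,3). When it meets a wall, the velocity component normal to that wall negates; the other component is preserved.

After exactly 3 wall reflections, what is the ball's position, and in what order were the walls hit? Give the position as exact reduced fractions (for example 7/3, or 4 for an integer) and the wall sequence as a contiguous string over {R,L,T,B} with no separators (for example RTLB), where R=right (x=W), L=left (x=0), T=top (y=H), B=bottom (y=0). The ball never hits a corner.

Final position: (10,4)
Wall sequence: TBR

1. t=2/3 → T at (10/3,6); v=(2,-3)
2. t=2 → B at (22/3,0); v=(2,3)
3. t=4/3 → R at (10,4); v=(-2,3)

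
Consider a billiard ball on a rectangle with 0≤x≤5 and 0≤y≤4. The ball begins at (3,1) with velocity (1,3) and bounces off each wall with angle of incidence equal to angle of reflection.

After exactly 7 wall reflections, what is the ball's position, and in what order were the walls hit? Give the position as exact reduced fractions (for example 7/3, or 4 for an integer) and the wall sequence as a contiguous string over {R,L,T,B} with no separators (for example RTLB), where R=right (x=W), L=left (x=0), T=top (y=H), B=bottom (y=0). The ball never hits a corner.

Final position: (0,2)
Wall sequence: TRBTBTL

1. t=1 → T at (4,4); v=(1,-3)
2. t=1 → R at (5,1); v=(-1,-3)
3. t=1/3 → B at (14/3,0); v=(-1,3)
4. t=4/3 → T at (10/3,4); v=(-1,-3)
5. t=4/3 → B at (2,0); v=(-1,3)
6. t=4/3 → T at (2/3,4); v=(-1,-3)
7. t=2/3 → L at (0,2); v=(1,-3)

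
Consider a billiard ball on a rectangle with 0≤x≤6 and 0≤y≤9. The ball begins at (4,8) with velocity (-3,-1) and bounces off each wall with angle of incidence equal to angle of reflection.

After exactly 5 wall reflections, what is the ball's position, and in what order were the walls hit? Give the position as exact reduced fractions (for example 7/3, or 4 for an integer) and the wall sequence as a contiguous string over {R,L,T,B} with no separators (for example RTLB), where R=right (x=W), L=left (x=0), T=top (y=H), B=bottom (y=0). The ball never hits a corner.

1. t=4/3 → L at (0,20/3); v=(3,-1)
2. t=2 → R at (6,14/3); v=(-3,-1)
3. t=2 → L at (0,8/3); v=(3,-1)
4. t=2 → R at (6,2/3); v=(-3,-1)
5. t=2/3 → B at (4,0); v=(-3,1)

Final position: (4,0)
Wall sequence: LRLRB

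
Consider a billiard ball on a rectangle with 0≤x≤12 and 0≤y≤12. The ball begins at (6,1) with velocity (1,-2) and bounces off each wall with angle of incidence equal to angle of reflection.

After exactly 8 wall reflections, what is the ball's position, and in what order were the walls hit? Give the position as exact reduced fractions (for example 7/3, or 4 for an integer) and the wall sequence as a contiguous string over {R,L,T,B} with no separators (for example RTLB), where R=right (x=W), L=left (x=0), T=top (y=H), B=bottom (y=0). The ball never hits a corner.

1. t=1/2 → B at (13/2,0); v=(1,2)
2. t=11/2 → R at (12,11); v=(-1,2)
3. t=1/2 → T at (23/2,12); v=(-1,-2)
4. t=6 → B at (11/2,0); v=(-1,2)
5. t=11/2 → L at (0,11); v=(1,2)
6. t=1/2 → T at (1/2,12); v=(1,-2)
7. t=6 → B at (13/2,0); v=(1,2)
8. t=11/2 → R at (12,11); v=(-1,2)

Final position: (12,11)
Wall sequence: BRTBLTBR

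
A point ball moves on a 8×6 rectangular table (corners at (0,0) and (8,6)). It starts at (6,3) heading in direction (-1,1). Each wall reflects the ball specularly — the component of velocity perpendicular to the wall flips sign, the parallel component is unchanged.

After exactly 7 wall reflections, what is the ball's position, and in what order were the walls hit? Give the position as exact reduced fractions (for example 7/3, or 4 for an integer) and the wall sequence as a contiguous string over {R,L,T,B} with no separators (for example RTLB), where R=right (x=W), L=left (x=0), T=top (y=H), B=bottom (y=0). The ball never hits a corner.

1. t=3 → T at (3,6); v=(-1,-1)
2. t=3 → L at (0,3); v=(1,-1)
3. t=3 → B at (3,0); v=(1,1)
4. t=5 → R at (8,5); v=(-1,1)
5. t=1 → T at (7,6); v=(-1,-1)
6. t=6 → B at (1,0); v=(-1,1)
7. t=1 → L at (0,1); v=(1,1)

Final position: (0,1)
Wall sequence: TLBRTBL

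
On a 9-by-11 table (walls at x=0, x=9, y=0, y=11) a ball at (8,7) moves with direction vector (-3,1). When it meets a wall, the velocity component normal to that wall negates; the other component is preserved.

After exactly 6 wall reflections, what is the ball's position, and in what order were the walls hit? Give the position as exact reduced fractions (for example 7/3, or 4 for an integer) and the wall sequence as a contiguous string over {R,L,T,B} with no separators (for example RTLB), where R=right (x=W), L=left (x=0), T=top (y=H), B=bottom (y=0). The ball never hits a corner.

1. t=8/3 → L at (0,29/3); v=(3,1)
2. t=4/3 → T at (4,11); v=(3,-1)
3. t=5/3 → R at (9,28/3); v=(-3,-1)
4. t=3 → L at (0,19/3); v=(3,-1)
5. t=3 → R at (9,10/3); v=(-3,-1)
6. t=3 → L at (0,1/3); v=(3,-1)

Final position: (0,1/3)
Wall sequence: LTRLRL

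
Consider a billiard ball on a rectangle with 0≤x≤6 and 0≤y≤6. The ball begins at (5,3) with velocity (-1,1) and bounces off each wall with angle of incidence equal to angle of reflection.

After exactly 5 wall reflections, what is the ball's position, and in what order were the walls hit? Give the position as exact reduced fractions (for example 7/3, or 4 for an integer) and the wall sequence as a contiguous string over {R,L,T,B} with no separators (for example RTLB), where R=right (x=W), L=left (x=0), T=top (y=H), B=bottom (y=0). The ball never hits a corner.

1. t=3 → T at (2,6); v=(-1,-1)
2. t=2 → L at (0,4); v=(1,-1)
3. t=4 → B at (4,0); v=(1,1)
4. t=2 → R at (6,2); v=(-1,1)
5. t=4 → T at (2,6); v=(-1,-1)

Final position: (2,6)
Wall sequence: TLBRT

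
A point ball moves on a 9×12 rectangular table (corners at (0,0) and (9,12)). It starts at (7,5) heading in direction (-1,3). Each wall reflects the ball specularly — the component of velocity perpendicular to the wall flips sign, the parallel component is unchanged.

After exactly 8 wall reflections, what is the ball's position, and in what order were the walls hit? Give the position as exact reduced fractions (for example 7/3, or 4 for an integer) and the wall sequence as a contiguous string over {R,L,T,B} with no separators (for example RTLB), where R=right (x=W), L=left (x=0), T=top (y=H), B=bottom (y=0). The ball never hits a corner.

1. t=7/3 → T at (14/3,12); v=(-1,-3)
2. t=4 → B at (2/3,0); v=(-1,3)
3. t=2/3 → L at (0,2); v=(1,3)
4. t=10/3 → T at (10/3,12); v=(1,-3)
5. t=4 → B at (22/3,0); v=(1,3)
6. t=5/3 → R at (9,5); v=(-1,3)
7. t=7/3 → T at (20/3,12); v=(-1,-3)
8. t=4 → B at (8/3,0); v=(-1,3)

Final position: (8/3,0)
Wall sequence: TBLTBRTB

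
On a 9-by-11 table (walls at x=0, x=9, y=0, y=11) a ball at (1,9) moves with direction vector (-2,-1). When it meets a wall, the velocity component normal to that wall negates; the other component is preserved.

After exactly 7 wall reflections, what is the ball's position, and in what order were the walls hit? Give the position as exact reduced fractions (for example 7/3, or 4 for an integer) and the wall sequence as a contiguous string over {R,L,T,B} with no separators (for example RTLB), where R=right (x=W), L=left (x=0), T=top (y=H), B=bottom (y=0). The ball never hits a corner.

1. t=1/2 → L at (0,17/2); v=(2,-1)
2. t=9/2 → R at (9,4); v=(-2,-1)
3. t=4 → B at (1,0); v=(-2,1)
4. t=1/2 → L at (0,1/2); v=(2,1)
5. t=9/2 → R at (9,5); v=(-2,1)
6. t=9/2 → L at (0,19/2); v=(2,1)
7. t=3/2 → T at (3,11); v=(2,-1)

Final position: (3,11)
Wall sequence: LRBLRLT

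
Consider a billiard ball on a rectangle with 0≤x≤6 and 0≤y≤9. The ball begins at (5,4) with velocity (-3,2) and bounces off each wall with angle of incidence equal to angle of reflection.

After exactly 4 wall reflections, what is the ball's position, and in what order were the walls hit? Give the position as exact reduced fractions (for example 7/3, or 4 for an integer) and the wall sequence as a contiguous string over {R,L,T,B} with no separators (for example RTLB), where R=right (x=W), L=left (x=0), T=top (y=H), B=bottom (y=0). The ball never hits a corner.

Final position: (0,8/3)
Wall sequence: LTRL

1. t=5/3 → L at (0,22/3); v=(3,2)
2. t=5/6 → T at (5/2,9); v=(3,-2)
3. t=7/6 → R at (6,20/3); v=(-3,-2)
4. t=2 → L at (0,8/3); v=(3,-2)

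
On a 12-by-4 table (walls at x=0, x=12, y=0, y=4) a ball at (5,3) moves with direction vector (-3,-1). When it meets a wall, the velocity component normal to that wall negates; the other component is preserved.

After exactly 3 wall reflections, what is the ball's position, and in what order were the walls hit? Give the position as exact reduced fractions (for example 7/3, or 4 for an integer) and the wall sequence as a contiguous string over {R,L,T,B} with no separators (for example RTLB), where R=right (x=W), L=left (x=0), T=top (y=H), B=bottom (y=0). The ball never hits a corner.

1. t=5/3 → L at (0,4/3); v=(3,-1)
2. t=4/3 → B at (4,0); v=(3,1)
3. t=8/3 → R at (12,8/3); v=(-3,1)

Final position: (12,8/3)
Wall sequence: LBR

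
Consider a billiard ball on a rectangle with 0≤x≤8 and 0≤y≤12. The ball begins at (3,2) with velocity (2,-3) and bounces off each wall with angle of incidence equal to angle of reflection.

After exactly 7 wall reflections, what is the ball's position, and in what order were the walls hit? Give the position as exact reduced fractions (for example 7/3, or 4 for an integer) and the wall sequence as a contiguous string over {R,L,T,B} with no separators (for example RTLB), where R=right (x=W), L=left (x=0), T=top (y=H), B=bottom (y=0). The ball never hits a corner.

Final position: (11/3,12)
Wall sequence: BRTLBRT

1. t=2/3 → B at (13/3,0); v=(2,3)
2. t=11/6 → R at (8,11/2); v=(-2,3)
3. t=13/6 → T at (11/3,12); v=(-2,-3)
4. t=11/6 → L at (0,13/2); v=(2,-3)
5. t=13/6 → B at (13/3,0); v=(2,3)
6. t=11/6 → R at (8,11/2); v=(-2,3)
7. t=13/6 → T at (11/3,12); v=(-2,-3)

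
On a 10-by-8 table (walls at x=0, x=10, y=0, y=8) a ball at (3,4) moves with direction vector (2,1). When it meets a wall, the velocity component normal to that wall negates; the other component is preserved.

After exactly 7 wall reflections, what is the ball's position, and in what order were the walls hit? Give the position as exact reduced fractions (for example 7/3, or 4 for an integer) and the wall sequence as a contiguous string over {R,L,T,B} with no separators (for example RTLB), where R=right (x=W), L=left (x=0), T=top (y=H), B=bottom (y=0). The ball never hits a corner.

Final position: (3,8)
Wall sequence: RTLBRLT

1. t=7/2 → R at (10,15/2); v=(-2,1)
2. t=1/2 → T at (9,8); v=(-2,-1)
3. t=9/2 → L at (0,7/2); v=(2,-1)
4. t=7/2 → B at (7,0); v=(2,1)
5. t=3/2 → R at (10,3/2); v=(-2,1)
6. t=5 → L at (0,13/2); v=(2,1)
7. t=3/2 → T at (3,8); v=(2,-1)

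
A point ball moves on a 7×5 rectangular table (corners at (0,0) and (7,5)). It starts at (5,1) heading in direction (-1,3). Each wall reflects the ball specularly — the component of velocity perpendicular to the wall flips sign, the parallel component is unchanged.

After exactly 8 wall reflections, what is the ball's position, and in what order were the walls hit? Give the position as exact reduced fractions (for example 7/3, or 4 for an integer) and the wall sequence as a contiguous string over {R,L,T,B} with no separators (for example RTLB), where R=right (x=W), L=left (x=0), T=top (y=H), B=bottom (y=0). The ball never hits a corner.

1. t=4/3 → T at (11/3,5); v=(-1,-3)
2. t=5/3 → B at (2,0); v=(-1,3)
3. t=5/3 → T at (1/3,5); v=(-1,-3)
4. t=1/3 → L at (0,4); v=(1,-3)
5. t=4/3 → B at (4/3,0); v=(1,3)
6. t=5/3 → T at (3,5); v=(1,-3)
7. t=5/3 → B at (14/3,0); v=(1,3)
8. t=5/3 → T at (19/3,5); v=(1,-3)

Final position: (19/3,5)
Wall sequence: TBTLBTBT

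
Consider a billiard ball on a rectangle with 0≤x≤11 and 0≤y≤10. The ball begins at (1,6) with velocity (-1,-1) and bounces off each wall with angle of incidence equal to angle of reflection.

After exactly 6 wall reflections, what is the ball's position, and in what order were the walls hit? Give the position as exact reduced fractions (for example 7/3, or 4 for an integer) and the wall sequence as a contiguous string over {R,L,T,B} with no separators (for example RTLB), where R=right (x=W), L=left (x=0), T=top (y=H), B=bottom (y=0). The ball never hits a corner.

Final position: (3,0)
Wall sequence: LBRTLB

1. t=1 → L at (0,5); v=(1,-1)
2. t=5 → B at (5,0); v=(1,1)
3. t=6 → R at (11,6); v=(-1,1)
4. t=4 → T at (7,10); v=(-1,-1)
5. t=7 → L at (0,3); v=(1,-1)
6. t=3 → B at (3,0); v=(1,1)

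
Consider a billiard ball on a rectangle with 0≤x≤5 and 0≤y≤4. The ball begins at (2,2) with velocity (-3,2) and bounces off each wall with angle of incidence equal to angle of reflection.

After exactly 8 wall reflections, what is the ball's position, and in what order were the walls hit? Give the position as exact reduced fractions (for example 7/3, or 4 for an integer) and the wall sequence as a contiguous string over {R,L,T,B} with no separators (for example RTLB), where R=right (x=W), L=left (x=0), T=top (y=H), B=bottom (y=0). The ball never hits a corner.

1. t=2/3 → L at (0,10/3); v=(3,2)
2. t=1/3 → T at (1,4); v=(3,-2)
3. t=4/3 → R at (5,4/3); v=(-3,-2)
4. t=2/3 → B at (3,0); v=(-3,2)
5. t=1 → L at (0,2); v=(3,2)
6. t=1 → T at (3,4); v=(3,-2)
7. t=2/3 → R at (5,8/3); v=(-3,-2)
8. t=4/3 → B at (1,0); v=(-3,2)

Final position: (1,0)
Wall sequence: LTRBLTRB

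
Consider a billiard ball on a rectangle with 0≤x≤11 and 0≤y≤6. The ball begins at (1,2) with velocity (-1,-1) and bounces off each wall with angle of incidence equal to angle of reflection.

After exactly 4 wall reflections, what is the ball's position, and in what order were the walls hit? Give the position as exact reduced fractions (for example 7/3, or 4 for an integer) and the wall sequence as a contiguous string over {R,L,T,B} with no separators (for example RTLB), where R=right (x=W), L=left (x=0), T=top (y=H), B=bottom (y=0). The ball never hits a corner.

Final position: (11,2)
Wall sequence: LBTR

1. t=1 → L at (0,1); v=(1,-1)
2. t=1 → B at (1,0); v=(1,1)
3. t=6 → T at (7,6); v=(1,-1)
4. t=4 → R at (11,2); v=(-1,-1)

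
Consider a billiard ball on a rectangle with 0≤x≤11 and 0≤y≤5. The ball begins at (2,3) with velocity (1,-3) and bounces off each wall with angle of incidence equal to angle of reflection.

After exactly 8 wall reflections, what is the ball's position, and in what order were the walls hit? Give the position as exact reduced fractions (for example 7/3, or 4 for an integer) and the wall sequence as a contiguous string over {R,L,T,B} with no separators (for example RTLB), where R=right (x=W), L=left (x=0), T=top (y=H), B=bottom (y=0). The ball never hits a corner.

Final position: (9,0)
Wall sequence: BTBTBRTB

1. t=1 → B at (3,0); v=(1,3)
2. t=5/3 → T at (14/3,5); v=(1,-3)
3. t=5/3 → B at (19/3,0); v=(1,3)
4. t=5/3 → T at (8,5); v=(1,-3)
5. t=5/3 → B at (29/3,0); v=(1,3)
6. t=4/3 → R at (11,4); v=(-1,3)
7. t=1/3 → T at (32/3,5); v=(-1,-3)
8. t=5/3 → B at (9,0); v=(-1,3)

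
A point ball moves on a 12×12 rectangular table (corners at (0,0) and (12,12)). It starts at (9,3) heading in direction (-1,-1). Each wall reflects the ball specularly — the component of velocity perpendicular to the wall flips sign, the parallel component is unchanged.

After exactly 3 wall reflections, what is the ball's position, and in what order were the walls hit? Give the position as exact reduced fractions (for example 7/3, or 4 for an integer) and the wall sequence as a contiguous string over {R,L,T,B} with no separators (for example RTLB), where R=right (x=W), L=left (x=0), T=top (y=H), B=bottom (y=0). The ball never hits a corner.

1. t=3 → B at (6,0); v=(-1,1)
2. t=6 → L at (0,6); v=(1,1)
3. t=6 → T at (6,12); v=(1,-1)

Final position: (6,12)
Wall sequence: BLT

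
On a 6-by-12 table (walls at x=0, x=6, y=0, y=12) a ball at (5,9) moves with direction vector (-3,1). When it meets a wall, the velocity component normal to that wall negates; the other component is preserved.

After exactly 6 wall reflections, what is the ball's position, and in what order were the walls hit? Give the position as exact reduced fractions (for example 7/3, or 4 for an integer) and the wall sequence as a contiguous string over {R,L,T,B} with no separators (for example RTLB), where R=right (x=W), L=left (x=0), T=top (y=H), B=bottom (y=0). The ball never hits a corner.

Final position: (0,16/3)
Wall sequence: LTRLRL

1. t=5/3 → L at (0,32/3); v=(3,1)
2. t=4/3 → T at (4,12); v=(3,-1)
3. t=2/3 → R at (6,34/3); v=(-3,-1)
4. t=2 → L at (0,28/3); v=(3,-1)
5. t=2 → R at (6,22/3); v=(-3,-1)
6. t=2 → L at (0,16/3); v=(3,-1)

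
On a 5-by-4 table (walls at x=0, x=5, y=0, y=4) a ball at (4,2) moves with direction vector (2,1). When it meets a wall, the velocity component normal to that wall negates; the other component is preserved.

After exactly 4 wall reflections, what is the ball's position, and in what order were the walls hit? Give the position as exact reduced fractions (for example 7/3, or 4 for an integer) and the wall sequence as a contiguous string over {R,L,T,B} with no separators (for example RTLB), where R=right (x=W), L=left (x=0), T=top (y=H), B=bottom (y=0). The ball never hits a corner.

Final position: (5,1/2)
Wall sequence: RTLR

1. t=1/2 → R at (5,5/2); v=(-2,1)
2. t=3/2 → T at (2,4); v=(-2,-1)
3. t=1 → L at (0,3); v=(2,-1)
4. t=5/2 → R at (5,1/2); v=(-2,-1)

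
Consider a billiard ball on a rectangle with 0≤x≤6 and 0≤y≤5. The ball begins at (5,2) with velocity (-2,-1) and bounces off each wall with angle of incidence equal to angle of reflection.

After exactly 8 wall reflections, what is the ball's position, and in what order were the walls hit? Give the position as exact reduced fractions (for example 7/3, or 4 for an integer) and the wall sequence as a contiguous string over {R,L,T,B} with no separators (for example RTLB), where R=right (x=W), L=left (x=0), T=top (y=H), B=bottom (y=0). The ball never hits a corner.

1. t=2 → B at (1,0); v=(-2,1)
2. t=1/2 → L at (0,1/2); v=(2,1)
3. t=3 → R at (6,7/2); v=(-2,1)
4. t=3/2 → T at (3,5); v=(-2,-1)
5. t=3/2 → L at (0,7/2); v=(2,-1)
6. t=3 → R at (6,1/2); v=(-2,-1)
7. t=1/2 → B at (5,0); v=(-2,1)
8. t=5/2 → L at (0,5/2); v=(2,1)

Final position: (0,5/2)
Wall sequence: BLRTLRBL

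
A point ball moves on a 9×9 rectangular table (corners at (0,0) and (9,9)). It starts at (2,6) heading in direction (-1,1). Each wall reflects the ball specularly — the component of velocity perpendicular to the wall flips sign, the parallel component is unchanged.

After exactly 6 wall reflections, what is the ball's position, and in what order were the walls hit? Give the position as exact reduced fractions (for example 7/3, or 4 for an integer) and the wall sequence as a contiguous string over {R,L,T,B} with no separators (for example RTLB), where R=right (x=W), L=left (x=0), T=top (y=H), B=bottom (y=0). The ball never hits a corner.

Final position: (1,9)
Wall sequence: LTRBLT

1. t=2 → L at (0,8); v=(1,1)
2. t=1 → T at (1,9); v=(1,-1)
3. t=8 → R at (9,1); v=(-1,-1)
4. t=1 → B at (8,0); v=(-1,1)
5. t=8 → L at (0,8); v=(1,1)
6. t=1 → T at (1,9); v=(1,-1)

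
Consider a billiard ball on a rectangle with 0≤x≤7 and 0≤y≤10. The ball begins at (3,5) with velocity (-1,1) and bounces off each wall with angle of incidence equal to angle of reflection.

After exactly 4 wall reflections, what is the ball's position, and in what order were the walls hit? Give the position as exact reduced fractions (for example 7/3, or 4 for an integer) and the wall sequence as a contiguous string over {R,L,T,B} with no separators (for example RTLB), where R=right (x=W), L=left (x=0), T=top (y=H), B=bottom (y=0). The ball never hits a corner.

1. t=3 → L at (0,8); v=(1,1)
2. t=2 → T at (2,10); v=(1,-1)
3. t=5 → R at (7,5); v=(-1,-1)
4. t=5 → B at (2,0); v=(-1,1)

Final position: (2,0)
Wall sequence: LTRB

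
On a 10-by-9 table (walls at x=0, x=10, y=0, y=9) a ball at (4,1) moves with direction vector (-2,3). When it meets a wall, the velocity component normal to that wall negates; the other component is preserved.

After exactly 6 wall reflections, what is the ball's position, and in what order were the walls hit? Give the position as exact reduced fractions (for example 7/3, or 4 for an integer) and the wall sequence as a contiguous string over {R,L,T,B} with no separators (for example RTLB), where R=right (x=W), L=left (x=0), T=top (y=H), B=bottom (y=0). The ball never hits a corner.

1. t=2 → L at (0,7); v=(2,3)
2. t=2/3 → T at (4/3,9); v=(2,-3)
3. t=3 → B at (22/3,0); v=(2,3)
4. t=4/3 → R at (10,4); v=(-2,3)
5. t=5/3 → T at (20/3,9); v=(-2,-3)
6. t=3 → B at (2/3,0); v=(-2,3)

Final position: (2/3,0)
Wall sequence: LTBRTB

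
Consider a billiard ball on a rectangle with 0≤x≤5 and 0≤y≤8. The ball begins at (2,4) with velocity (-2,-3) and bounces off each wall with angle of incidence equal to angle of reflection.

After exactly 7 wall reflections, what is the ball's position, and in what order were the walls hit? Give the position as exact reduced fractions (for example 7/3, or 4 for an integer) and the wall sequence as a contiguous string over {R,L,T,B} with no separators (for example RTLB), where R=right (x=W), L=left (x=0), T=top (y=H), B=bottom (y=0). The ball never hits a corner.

Final position: (5,11/2)
Wall sequence: LBRTLBR

1. t=1 → L at (0,1); v=(2,-3)
2. t=1/3 → B at (2/3,0); v=(2,3)
3. t=13/6 → R at (5,13/2); v=(-2,3)
4. t=1/2 → T at (4,8); v=(-2,-3)
5. t=2 → L at (0,2); v=(2,-3)
6. t=2/3 → B at (4/3,0); v=(2,3)
7. t=11/6 → R at (5,11/2); v=(-2,3)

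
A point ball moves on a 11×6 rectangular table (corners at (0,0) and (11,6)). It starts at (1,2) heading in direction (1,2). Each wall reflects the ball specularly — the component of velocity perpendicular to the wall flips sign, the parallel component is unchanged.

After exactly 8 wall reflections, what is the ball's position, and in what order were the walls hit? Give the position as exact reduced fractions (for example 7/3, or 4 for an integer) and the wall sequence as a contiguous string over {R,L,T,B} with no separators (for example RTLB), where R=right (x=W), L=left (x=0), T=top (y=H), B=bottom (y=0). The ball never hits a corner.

Final position: (1,6)
Wall sequence: TBTRBTBT

1. t=2 → T at (3,6); v=(1,-2)
2. t=3 → B at (6,0); v=(1,2)
3. t=3 → T at (9,6); v=(1,-2)
4. t=2 → R at (11,2); v=(-1,-2)
5. t=1 → B at (10,0); v=(-1,2)
6. t=3 → T at (7,6); v=(-1,-2)
7. t=3 → B at (4,0); v=(-1,2)
8. t=3 → T at (1,6); v=(-1,-2)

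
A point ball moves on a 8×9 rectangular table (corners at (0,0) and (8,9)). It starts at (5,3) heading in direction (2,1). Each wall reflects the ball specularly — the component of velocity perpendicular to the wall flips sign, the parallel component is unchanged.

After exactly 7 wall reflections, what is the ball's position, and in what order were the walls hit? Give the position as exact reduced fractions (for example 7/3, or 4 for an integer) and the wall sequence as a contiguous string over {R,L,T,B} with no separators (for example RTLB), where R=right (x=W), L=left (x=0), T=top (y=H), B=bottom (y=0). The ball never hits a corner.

Final position: (8,5/2)
Wall sequence: RLTRLBR

1. t=3/2 → R at (8,9/2); v=(-2,1)
2. t=4 → L at (0,17/2); v=(2,1)
3. t=1/2 → T at (1,9); v=(2,-1)
4. t=7/2 → R at (8,11/2); v=(-2,-1)
5. t=4 → L at (0,3/2); v=(2,-1)
6. t=3/2 → B at (3,0); v=(2,1)
7. t=5/2 → R at (8,5/2); v=(-2,1)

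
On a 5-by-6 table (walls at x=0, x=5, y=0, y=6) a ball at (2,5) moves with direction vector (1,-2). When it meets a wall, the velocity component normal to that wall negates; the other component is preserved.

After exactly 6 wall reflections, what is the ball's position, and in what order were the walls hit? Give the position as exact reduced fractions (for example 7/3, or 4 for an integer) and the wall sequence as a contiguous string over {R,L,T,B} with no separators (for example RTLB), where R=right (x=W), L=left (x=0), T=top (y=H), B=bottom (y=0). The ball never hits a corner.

Final position: (7/2,6)
Wall sequence: BRTLBT

1. t=5/2 → B at (9/2,0); v=(1,2)
2. t=1/2 → R at (5,1); v=(-1,2)
3. t=5/2 → T at (5/2,6); v=(-1,-2)
4. t=5/2 → L at (0,1); v=(1,-2)
5. t=1/2 → B at (1/2,0); v=(1,2)
6. t=3 → T at (7/2,6); v=(1,-2)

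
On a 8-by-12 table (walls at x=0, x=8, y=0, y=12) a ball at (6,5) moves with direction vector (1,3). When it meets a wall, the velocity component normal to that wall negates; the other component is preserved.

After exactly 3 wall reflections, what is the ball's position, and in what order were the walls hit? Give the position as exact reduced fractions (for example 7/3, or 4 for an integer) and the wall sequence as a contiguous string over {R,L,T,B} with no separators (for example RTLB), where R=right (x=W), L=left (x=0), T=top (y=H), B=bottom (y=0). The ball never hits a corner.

1. t=2 → R at (8,11); v=(-1,3)
2. t=1/3 → T at (23/3,12); v=(-1,-3)
3. t=4 → B at (11/3,0); v=(-1,3)

Final position: (11/3,0)
Wall sequence: RTB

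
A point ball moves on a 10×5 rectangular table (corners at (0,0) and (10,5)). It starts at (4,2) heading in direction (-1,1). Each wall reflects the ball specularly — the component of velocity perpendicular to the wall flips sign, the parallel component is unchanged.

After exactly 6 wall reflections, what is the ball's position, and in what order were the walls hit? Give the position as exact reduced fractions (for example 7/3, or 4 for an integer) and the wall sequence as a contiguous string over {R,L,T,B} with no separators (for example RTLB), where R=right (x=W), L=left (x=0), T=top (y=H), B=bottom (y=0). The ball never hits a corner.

1. t=3 → T at (1,5); v=(-1,-1)
2. t=1 → L at (0,4); v=(1,-1)
3. t=4 → B at (4,0); v=(1,1)
4. t=5 → T at (9,5); v=(1,-1)
5. t=1 → R at (10,4); v=(-1,-1)
6. t=4 → B at (6,0); v=(-1,1)

Final position: (6,0)
Wall sequence: TLBTRB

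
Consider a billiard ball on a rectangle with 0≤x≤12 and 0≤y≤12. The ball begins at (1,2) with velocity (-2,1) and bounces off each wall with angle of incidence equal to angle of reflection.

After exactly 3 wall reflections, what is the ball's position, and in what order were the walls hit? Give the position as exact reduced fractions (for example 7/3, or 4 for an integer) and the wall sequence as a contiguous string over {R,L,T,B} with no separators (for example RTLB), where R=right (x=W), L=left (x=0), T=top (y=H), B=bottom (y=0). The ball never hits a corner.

Final position: (5,12)
Wall sequence: LRT

1. t=1/2 → L at (0,5/2); v=(2,1)
2. t=6 → R at (12,17/2); v=(-2,1)
3. t=7/2 → T at (5,12); v=(-2,-1)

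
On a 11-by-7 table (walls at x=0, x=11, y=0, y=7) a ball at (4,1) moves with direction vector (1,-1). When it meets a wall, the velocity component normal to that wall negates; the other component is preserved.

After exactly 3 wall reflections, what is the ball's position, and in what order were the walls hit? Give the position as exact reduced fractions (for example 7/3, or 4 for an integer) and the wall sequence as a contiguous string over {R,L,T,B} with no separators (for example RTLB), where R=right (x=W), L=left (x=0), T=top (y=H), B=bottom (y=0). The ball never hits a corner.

Final position: (10,7)
Wall sequence: BRT

1. t=1 → B at (5,0); v=(1,1)
2. t=6 → R at (11,6); v=(-1,1)
3. t=1 → T at (10,7); v=(-1,-1)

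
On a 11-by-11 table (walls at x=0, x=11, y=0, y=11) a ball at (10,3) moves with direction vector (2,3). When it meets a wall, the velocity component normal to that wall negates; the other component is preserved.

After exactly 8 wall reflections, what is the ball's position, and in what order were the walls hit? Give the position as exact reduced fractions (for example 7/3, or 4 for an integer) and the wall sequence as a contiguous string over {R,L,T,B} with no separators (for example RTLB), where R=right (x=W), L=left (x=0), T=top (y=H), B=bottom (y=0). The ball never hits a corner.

1. t=1/2 → R at (11,9/2); v=(-2,3)
2. t=13/6 → T at (20/3,11); v=(-2,-3)
3. t=10/3 → L at (0,1); v=(2,-3)
4. t=1/3 → B at (2/3,0); v=(2,3)
5. t=11/3 → T at (8,11); v=(2,-3)
6. t=3/2 → R at (11,13/2); v=(-2,-3)
7. t=13/6 → B at (20/3,0); v=(-2,3)
8. t=10/3 → L at (0,10); v=(2,3)

Final position: (0,10)
Wall sequence: RTLBTRBL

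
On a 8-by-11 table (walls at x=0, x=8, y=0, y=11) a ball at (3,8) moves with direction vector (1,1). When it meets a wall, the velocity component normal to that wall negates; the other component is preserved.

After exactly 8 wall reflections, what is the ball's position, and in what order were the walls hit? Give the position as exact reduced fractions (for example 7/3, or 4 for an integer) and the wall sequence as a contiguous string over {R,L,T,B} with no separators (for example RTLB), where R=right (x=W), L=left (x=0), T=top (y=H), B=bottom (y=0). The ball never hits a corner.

Final position: (7,0)
Wall sequence: TRLBRTLB

1. t=3 → T at (6,11); v=(1,-1)
2. t=2 → R at (8,9); v=(-1,-1)
3. t=8 → L at (0,1); v=(1,-1)
4. t=1 → B at (1,0); v=(1,1)
5. t=7 → R at (8,7); v=(-1,1)
6. t=4 → T at (4,11); v=(-1,-1)
7. t=4 → L at (0,7); v=(1,-1)
8. t=7 → B at (7,0); v=(1,1)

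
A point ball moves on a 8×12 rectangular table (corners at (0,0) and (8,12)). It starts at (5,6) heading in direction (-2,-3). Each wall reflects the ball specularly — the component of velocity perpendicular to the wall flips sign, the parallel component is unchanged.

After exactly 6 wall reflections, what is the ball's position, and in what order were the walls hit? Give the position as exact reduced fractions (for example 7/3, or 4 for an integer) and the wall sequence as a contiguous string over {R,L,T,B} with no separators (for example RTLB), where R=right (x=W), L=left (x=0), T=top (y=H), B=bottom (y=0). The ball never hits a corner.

Final position: (0,3/2)
Wall sequence: BLTRBL

1. t=2 → B at (1,0); v=(-2,3)
2. t=1/2 → L at (0,3/2); v=(2,3)
3. t=7/2 → T at (7,12); v=(2,-3)
4. t=1/2 → R at (8,21/2); v=(-2,-3)
5. t=7/2 → B at (1,0); v=(-2,3)
6. t=1/2 → L at (0,3/2); v=(2,3)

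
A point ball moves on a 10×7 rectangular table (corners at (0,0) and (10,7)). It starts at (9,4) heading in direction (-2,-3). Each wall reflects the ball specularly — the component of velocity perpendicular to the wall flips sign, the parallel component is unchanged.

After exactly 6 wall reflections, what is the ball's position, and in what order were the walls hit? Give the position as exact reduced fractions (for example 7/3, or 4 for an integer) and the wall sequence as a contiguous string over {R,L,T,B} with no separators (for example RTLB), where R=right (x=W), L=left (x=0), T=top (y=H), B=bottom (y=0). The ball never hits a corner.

Final position: (10,7/2)
Wall sequence: BTLBTR

1. t=4/3 → B at (19/3,0); v=(-2,3)
2. t=7/3 → T at (5/3,7); v=(-2,-3)
3. t=5/6 → L at (0,9/2); v=(2,-3)
4. t=3/2 → B at (3,0); v=(2,3)
5. t=7/3 → T at (23/3,7); v=(2,-3)
6. t=7/6 → R at (10,7/2); v=(-2,-3)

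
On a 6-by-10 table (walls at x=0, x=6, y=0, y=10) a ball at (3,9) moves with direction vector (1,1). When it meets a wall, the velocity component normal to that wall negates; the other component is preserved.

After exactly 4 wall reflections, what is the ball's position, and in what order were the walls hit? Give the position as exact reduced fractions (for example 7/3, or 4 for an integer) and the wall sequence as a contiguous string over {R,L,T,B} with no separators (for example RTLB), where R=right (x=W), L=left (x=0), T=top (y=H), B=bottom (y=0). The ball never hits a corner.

1. t=1 → T at (4,10); v=(1,-1)
2. t=2 → R at (6,8); v=(-1,-1)
3. t=6 → L at (0,2); v=(1,-1)
4. t=2 → B at (2,0); v=(1,1)

Final position: (2,0)
Wall sequence: TRLB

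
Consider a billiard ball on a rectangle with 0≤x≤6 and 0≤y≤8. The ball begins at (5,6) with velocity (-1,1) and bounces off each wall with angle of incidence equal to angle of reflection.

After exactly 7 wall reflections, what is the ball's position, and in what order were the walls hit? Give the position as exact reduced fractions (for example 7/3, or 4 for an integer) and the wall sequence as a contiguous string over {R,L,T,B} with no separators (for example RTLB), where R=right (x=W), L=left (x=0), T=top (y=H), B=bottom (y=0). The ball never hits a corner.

Final position: (6,3)
Wall sequence: TLBRLTR

1. t=2 → T at (3,8); v=(-1,-1)
2. t=3 → L at (0,5); v=(1,-1)
3. t=5 → B at (5,0); v=(1,1)
4. t=1 → R at (6,1); v=(-1,1)
5. t=6 → L at (0,7); v=(1,1)
6. t=1 → T at (1,8); v=(1,-1)
7. t=5 → R at (6,3); v=(-1,-1)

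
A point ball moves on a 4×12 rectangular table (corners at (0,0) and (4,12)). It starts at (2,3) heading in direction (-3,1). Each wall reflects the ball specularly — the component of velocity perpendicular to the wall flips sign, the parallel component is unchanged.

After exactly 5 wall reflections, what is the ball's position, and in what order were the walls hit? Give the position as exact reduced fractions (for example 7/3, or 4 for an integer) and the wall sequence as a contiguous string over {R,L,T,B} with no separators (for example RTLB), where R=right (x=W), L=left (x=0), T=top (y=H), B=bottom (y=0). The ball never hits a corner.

1. t=2/3 → L at (0,11/3); v=(3,1)
2. t=4/3 → R at (4,5); v=(-3,1)
3. t=4/3 → L at (0,19/3); v=(3,1)
4. t=4/3 → R at (4,23/3); v=(-3,1)
5. t=4/3 → L at (0,9); v=(3,1)

Final position: (0,9)
Wall sequence: LRLRL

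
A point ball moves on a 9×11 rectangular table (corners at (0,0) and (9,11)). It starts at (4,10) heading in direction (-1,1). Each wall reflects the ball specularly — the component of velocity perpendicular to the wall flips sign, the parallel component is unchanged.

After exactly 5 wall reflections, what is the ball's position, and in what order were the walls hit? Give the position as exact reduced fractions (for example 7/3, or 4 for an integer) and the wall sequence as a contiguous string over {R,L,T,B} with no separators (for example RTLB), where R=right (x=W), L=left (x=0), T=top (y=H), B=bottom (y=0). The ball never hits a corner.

Final position: (0,10)
Wall sequence: TLBRL

1. t=1 → T at (3,11); v=(-1,-1)
2. t=3 → L at (0,8); v=(1,-1)
3. t=8 → B at (8,0); v=(1,1)
4. t=1 → R at (9,1); v=(-1,1)
5. t=9 → L at (0,10); v=(1,1)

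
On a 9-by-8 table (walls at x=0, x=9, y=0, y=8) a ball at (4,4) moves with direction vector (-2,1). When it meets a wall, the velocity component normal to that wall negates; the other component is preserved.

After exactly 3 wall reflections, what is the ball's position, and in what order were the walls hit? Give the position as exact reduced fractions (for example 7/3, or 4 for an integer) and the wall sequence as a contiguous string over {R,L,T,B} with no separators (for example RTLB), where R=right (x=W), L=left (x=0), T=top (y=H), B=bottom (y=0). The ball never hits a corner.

1. t=2 → L at (0,6); v=(2,1)
2. t=2 → T at (4,8); v=(2,-1)
3. t=5/2 → R at (9,11/2); v=(-2,-1)

Final position: (9,11/2)
Wall sequence: LTR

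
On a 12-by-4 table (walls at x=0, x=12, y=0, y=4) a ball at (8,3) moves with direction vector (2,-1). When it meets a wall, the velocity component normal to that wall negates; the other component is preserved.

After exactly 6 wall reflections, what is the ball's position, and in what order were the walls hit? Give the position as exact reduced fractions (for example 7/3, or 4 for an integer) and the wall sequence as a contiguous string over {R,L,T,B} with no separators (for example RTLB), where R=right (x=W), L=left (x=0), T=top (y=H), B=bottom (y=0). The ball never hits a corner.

1. t=2 → R at (12,1); v=(-2,-1)
2. t=1 → B at (10,0); v=(-2,1)
3. t=4 → T at (2,4); v=(-2,-1)
4. t=1 → L at (0,3); v=(2,-1)
5. t=3 → B at (6,0); v=(2,1)
6. t=3 → R at (12,3); v=(-2,1)

Final position: (12,3)
Wall sequence: RBTLBR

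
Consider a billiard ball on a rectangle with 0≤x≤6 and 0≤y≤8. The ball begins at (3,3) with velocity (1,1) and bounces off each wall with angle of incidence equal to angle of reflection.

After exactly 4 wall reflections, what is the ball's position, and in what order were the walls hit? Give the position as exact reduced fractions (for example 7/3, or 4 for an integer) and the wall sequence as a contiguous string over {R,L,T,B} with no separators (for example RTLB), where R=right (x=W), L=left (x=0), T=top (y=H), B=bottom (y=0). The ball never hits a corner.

Final position: (4,0)
Wall sequence: RTLB

1. t=3 → R at (6,6); v=(-1,1)
2. t=2 → T at (4,8); v=(-1,-1)
3. t=4 → L at (0,4); v=(1,-1)
4. t=4 → B at (4,0); v=(1,1)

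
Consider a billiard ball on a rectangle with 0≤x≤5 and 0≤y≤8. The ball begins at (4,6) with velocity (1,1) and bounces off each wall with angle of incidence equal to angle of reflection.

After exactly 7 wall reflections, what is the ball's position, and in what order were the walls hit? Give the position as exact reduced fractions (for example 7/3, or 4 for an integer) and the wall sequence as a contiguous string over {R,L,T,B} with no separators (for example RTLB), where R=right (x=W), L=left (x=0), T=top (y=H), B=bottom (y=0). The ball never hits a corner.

Final position: (2,8)
Wall sequence: RTLBRLT

1. t=1 → R at (5,7); v=(-1,1)
2. t=1 → T at (4,8); v=(-1,-1)
3. t=4 → L at (0,4); v=(1,-1)
4. t=4 → B at (4,0); v=(1,1)
5. t=1 → R at (5,1); v=(-1,1)
6. t=5 → L at (0,6); v=(1,1)
7. t=2 → T at (2,8); v=(1,-1)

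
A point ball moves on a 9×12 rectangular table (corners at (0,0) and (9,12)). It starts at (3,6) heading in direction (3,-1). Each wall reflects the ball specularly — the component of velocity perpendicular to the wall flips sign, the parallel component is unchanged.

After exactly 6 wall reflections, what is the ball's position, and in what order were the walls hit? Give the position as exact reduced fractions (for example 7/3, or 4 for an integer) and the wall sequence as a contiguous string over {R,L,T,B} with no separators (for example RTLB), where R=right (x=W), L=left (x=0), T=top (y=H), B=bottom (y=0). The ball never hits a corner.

1. t=2 → R at (9,4); v=(-3,-1)
2. t=3 → L at (0,1); v=(3,-1)
3. t=1 → B at (3,0); v=(3,1)
4. t=2 → R at (9,2); v=(-3,1)
5. t=3 → L at (0,5); v=(3,1)
6. t=3 → R at (9,8); v=(-3,1)

Final position: (9,8)
Wall sequence: RLBRLR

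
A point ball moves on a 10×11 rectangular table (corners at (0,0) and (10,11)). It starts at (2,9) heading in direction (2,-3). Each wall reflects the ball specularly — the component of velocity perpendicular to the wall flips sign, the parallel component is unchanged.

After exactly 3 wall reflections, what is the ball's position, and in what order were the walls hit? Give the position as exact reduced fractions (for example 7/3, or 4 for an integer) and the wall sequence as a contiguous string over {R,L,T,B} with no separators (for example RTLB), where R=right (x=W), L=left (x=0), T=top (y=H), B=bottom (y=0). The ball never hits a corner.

Final position: (14/3,11)
Wall sequence: BRT

1. t=3 → B at (8,0); v=(2,3)
2. t=1 → R at (10,3); v=(-2,3)
3. t=8/3 → T at (14/3,11); v=(-2,-3)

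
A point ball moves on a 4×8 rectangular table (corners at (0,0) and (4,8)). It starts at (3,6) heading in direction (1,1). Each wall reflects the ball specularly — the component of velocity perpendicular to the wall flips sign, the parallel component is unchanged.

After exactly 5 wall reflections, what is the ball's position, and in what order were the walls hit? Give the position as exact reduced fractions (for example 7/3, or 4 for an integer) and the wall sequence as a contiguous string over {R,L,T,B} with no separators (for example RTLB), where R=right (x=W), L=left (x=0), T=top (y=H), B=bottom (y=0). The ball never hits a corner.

1. t=1 → R at (4,7); v=(-1,1)
2. t=1 → T at (3,8); v=(-1,-1)
3. t=3 → L at (0,5); v=(1,-1)
4. t=4 → R at (4,1); v=(-1,-1)
5. t=1 → B at (3,0); v=(-1,1)

Final position: (3,0)
Wall sequence: RTLRB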